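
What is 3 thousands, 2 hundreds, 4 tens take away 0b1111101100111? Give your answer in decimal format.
Convert 3 thousands, 2 hundreds, 4 tens (place-value notation) → 3×1000 + 2×100 + 4×10 = 3240 (decimal)
Convert 0b1111101100111 (binary) → 4096 + 2048 + 1024 + 512 + 256 + 64 + 32 + 4 + 2 + 1 = 8039 (decimal)
Compute 3240 - 8039 = -4799
-4799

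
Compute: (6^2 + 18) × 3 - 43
Convert 6^2 (power) → 36 (decimal)
Expression in decimal: (36 + 18) × 3 - 43
Parentheses first: 36 + 18 = 54
Multiply: 54 × 3 = 162
Subtract: 162 - 43 = 119
119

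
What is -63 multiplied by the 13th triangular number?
Convert the 13th triangular number (triangular index) → 13×14/2 = 91 (decimal)
Compute -63 × 91 = -5733
-5733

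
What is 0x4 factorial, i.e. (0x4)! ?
Convert 0x4 (hexadecimal) → 4 (decimal)
Compute 4! = 24
24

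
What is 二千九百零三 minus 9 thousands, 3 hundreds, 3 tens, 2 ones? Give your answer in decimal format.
Convert 二千九百零三 (Chinese numeral) → 2×1000 + 9×100 + 3 = 2903 (decimal)
Convert 9 thousands, 3 hundreds, 3 tens, 2 ones (place-value notation) → 9×1000 + 3×100 + 3×10 + 2 = 9332 (decimal)
Compute 2903 - 9332 = -6429
-6429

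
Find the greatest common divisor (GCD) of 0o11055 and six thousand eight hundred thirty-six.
Convert 0o11055 (octal) → 1×4096 + 1×512 + 5×8 + 5 = 4653 (decimal)
Convert six thousand eight hundred thirty-six (English words) → 6×1000 + 8×100 + 36 = 6836 (decimal)
Compute gcd(4653, 6836) = 1
1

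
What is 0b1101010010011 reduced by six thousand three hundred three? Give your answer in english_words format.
Convert 0b1101010010011 (binary) → 4096 + 2048 + 512 + 128 + 16 + 2 + 1 = 6803 (decimal)
Convert six thousand three hundred three (English words) → 6×1000 + 3×100 + 3 = 6303 (decimal)
Compute 6803 - 6303 = 500
Convert 500 (decimal) → 500 = 5×100 → five hundred (English words)
five hundred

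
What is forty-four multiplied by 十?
Convert forty-four (English words) → 44 (decimal)
Convert 十 (Chinese numeral) → 1×10 = 10 (decimal)
Compute 44 × 10 = 440
440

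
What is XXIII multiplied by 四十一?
Convert XXIII (Roman numeral) → 10 + 10 + 1 + 1 + 1 = 23 (decimal)
Convert 四十一 (Chinese numeral) → 4×10 + 1 = 41 (decimal)
Compute 23 × 41 = 943
943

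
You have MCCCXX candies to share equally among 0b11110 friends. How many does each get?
Convert MCCCXX (Roman numeral) → 1000 + 100 + 100 + 100 + 10 + 10 = 1320 (decimal)
Convert 0b11110 (binary) → 16 + 8 + 4 + 2 = 30 (decimal)
Compute 1320 ÷ 30 = 44
44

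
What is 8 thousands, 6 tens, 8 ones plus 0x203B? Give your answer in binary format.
Convert 8 thousands, 6 tens, 8 ones (place-value notation) → 8×1000 + 6×10 + 8 = 8068 (decimal)
Convert 0x203B (hexadecimal) → 2×4096 + 3×16 + 11 = 8251 (decimal)
Compute 8068 + 8251 = 16319
Convert 16319 (decimal) → 16319 = 8192 + 4096 + 2048 + 1024 + 512 + 256 + 128 + 32 + 16 + 8 + 4 + 2 + 1 → 0b11111110111111 (binary)
0b11111110111111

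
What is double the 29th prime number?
The 29th prime number = 109
Compute 109 × 2 = 218
218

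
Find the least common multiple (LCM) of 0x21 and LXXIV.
Convert 0x21 (hexadecimal) → 2×16 + 1 = 33 (decimal)
Convert LXXIV (Roman numeral) → 50 + 10 + 10 + 4 = 74 (decimal)
Compute lcm(33, 74) = 2442
2442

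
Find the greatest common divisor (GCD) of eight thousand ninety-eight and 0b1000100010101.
Convert eight thousand ninety-eight (English words) → 8×1000 + 98 = 8098 (decimal)
Convert 0b1000100010101 (binary) → 4096 + 256 + 16 + 4 + 1 = 4373 (decimal)
Compute gcd(8098, 4373) = 1
1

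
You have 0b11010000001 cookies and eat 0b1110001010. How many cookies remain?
Convert 0b11010000001 (binary) → 1024 + 512 + 128 + 1 = 1665 (decimal)
Convert 0b1110001010 (binary) → 512 + 256 + 128 + 8 + 2 = 906 (decimal)
Compute 1665 - 906 = 759
759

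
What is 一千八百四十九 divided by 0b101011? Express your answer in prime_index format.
Convert 一千八百四十九 (Chinese numeral) → 1×1000 + 8×100 + 4×10 + 9 = 1849 (decimal)
Convert 0b101011 (binary) → 32 + 8 + 2 + 1 = 43 (decimal)
Compute 1849 ÷ 43 = 43
Convert 43 (decimal) → the 14th prime (prime index)
the 14th prime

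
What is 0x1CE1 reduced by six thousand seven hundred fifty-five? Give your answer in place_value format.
Convert 0x1CE1 (hexadecimal) → 1×4096 + 12×256 + 14×16 + 1 = 7393 (decimal)
Convert six thousand seven hundred fifty-five (English words) → 6×1000 + 7×100 + 55 = 6755 (decimal)
Compute 7393 - 6755 = 638
Convert 638 (decimal) → 638 = 6×100 + 3×10 + 8 → 6 hundreds, 3 tens, 8 ones (place-value notation)
6 hundreds, 3 tens, 8 ones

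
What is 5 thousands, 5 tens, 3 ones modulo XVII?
Convert 5 thousands, 5 tens, 3 ones (place-value notation) → 5×1000 + 5×10 + 3 = 5053 (decimal)
Convert XVII (Roman numeral) → 10 + 5 + 1 + 1 = 17 (decimal)
Compute 5053 mod 17 = 4
4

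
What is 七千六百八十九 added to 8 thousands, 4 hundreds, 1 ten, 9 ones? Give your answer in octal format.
Convert 七千六百八十九 (Chinese numeral) → 7×1000 + 6×100 + 8×10 + 9 = 7689 (decimal)
Convert 8 thousands, 4 hundreds, 1 ten, 9 ones (place-value notation) → 8×1000 + 4×100 + 1×10 + 9 = 8419 (decimal)
Compute 7689 + 8419 = 16108
Convert 16108 (decimal) → 16108 = 3×4096 + 7×512 + 3×64 + 5×8 + 4 → 0o37354 (octal)
0o37354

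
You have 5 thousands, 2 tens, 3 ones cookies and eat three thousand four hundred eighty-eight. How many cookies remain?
Convert 5 thousands, 2 tens, 3 ones (place-value notation) → 5×1000 + 2×10 + 3 = 5023 (decimal)
Convert three thousand four hundred eighty-eight (English words) → 3×1000 + 4×100 + 88 = 3488 (decimal)
Compute 5023 - 3488 = 1535
1535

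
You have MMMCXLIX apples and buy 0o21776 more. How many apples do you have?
Convert MMMCXLIX (Roman numeral) → 1000 + 1000 + 1000 + 100 + 40 + 9 = 3149 (decimal)
Convert 0o21776 (octal) → 2×4096 + 1×512 + 7×64 + 7×8 + 6 = 9214 (decimal)
Compute 3149 + 9214 = 12363
12363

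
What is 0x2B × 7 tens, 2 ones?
Convert 0x2B (hexadecimal) → 2×16 + 11 = 43 (decimal)
Convert 7 tens, 2 ones (place-value notation) → 7×10 + 2 = 72 (decimal)
Compute 43 × 72 = 3096
3096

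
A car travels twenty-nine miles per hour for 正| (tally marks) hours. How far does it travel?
Convert twenty-nine (English words) → 29 (decimal)
Convert 正| (tally marks) → 5 + 1 = 6 (decimal)
Compute 29 × 6 = 174
174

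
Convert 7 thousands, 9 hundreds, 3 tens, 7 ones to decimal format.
Convert 7 thousands, 9 hundreds, 3 tens, 7 ones (place-value notation) → 7×1000 + 9×100 + 3×10 + 7 = 7937 (decimal)
7937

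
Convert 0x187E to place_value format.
Convert 0x187E (hexadecimal) → 1×4096 + 8×256 + 7×16 + 14 = 6270 (decimal)
Convert 6270 (decimal) → 6270 = 6×1000 + 2×100 + 7×10 → 6 thousands, 2 hundreds, 7 tens (place-value notation)
6 thousands, 2 hundreds, 7 tens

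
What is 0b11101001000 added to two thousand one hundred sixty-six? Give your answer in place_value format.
Convert 0b11101001000 (binary) → 1024 + 512 + 256 + 64 + 8 = 1864 (decimal)
Convert two thousand one hundred sixty-six (English words) → 2×1000 + 1×100 + 66 = 2166 (decimal)
Compute 1864 + 2166 = 4030
Convert 4030 (decimal) → 4030 = 4×1000 + 3×10 → 4 thousands, 3 tens (place-value notation)
4 thousands, 3 tens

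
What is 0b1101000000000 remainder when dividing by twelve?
Convert 0b1101000000000 (binary) → 4096 + 2048 + 512 = 6656 (decimal)
Convert twelve (English words) → 12 (decimal)
Compute 6656 mod 12 = 8
8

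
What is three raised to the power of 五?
Convert three (English words) → 3 (decimal)
Convert 五 (Chinese numeral) → 5 (decimal)
Compute 3 ^ 5 = 243
243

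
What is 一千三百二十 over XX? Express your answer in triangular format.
Convert 一千三百二十 (Chinese numeral) → 1×1000 + 3×100 + 2×10 = 1320 (decimal)
Convert XX (Roman numeral) → 10 + 10 = 20 (decimal)
Compute 1320 ÷ 20 = 66
Convert 66 (decimal) → 66 = 11×12/2 → the 11th triangular number (triangular index)
the 11th triangular number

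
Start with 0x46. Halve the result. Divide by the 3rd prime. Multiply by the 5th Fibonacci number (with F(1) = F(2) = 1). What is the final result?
Convert 0x46 (hexadecimal) → 4×16 + 6 = 70 (decimal)
Start: 70
70 ÷ 2 = 35
Convert the 3rd prime (prime index) → 5 (decimal)
35 ÷ 5 = 7
Convert the 5th Fibonacci number (with F(1) = F(2) = 1) (Fibonacci index) → 1, 1, 2, 3, 5 → 5 (decimal)
7 × 5 = 35
35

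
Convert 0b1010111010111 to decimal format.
Convert 0b1010111010111 (binary) → 4096 + 1024 + 256 + 128 + 64 + 16 + 4 + 2 + 1 = 5591 (decimal)
5591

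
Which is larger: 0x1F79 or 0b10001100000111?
Convert 0x1F79 (hexadecimal) → 1×4096 + 15×256 + 7×16 + 9 = 8057 (decimal)
Convert 0b10001100000111 (binary) → 8192 + 512 + 256 + 4 + 2 + 1 = 8967 (decimal)
Compare 8057 vs 8967: larger = 8967
8967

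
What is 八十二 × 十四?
Convert 八十二 (Chinese numeral) → 8×10 + 2 = 82 (decimal)
Convert 十四 (Chinese numeral) → 1×10 + 4 = 14 (decimal)
Compute 82 × 14 = 1148
1148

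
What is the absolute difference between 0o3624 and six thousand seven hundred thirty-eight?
Convert 0o3624 (octal) → 3×512 + 6×64 + 2×8 + 4 = 1940 (decimal)
Convert six thousand seven hundred thirty-eight (English words) → 6×1000 + 7×100 + 38 = 6738 (decimal)
Compute |1940 - 6738| = 4798
4798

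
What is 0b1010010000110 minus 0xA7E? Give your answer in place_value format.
Convert 0b1010010000110 (binary) → 4096 + 1024 + 128 + 4 + 2 = 5254 (decimal)
Convert 0xA7E (hexadecimal) → 10×256 + 7×16 + 14 = 2686 (decimal)
Compute 5254 - 2686 = 2568
Convert 2568 (decimal) → 2568 = 2×1000 + 5×100 + 6×10 + 8 → 2 thousands, 5 hundreds, 6 tens, 8 ones (place-value notation)
2 thousands, 5 hundreds, 6 tens, 8 ones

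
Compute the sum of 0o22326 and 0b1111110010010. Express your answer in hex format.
Convert 0o22326 (octal) → 2×4096 + 2×512 + 3×64 + 2×8 + 6 = 9430 (decimal)
Convert 0b1111110010010 (binary) → 4096 + 2048 + 1024 + 512 + 256 + 128 + 16 + 2 = 8082 (decimal)
Compute 9430 + 8082 = 17512
Convert 17512 (decimal) → 17512 = 4×4096 + 4×256 + 6×16 + 8 → 0x4468 (hexadecimal)
0x4468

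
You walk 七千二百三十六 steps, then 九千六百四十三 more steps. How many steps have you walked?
Convert 七千二百三十六 (Chinese numeral) → 7×1000 + 2×100 + 3×10 + 6 = 7236 (decimal)
Convert 九千六百四十三 (Chinese numeral) → 9×1000 + 6×100 + 4×10 + 3 = 9643 (decimal)
Compute 7236 + 9643 = 16879
16879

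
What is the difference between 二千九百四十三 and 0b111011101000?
Convert 二千九百四十三 (Chinese numeral) → 2×1000 + 9×100 + 4×10 + 3 = 2943 (decimal)
Convert 0b111011101000 (binary) → 2048 + 1024 + 512 + 128 + 64 + 32 + 8 = 3816 (decimal)
Difference: |2943 - 3816| = 873
873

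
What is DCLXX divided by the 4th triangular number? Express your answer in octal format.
Convert DCLXX (Roman numeral) → 500 + 100 + 50 + 10 + 10 = 670 (decimal)
Convert the 4th triangular number (triangular index) → 4×5/2 = 10 (decimal)
Compute 670 ÷ 10 = 67
Convert 67 (decimal) → 67 = 1×64 + 3 → 0o103 (octal)
0o103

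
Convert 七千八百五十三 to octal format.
Convert 七千八百五十三 (Chinese numeral) → 7×1000 + 8×100 + 5×10 + 3 = 7853 (decimal)
Convert 7853 (decimal) → 7853 = 1×4096 + 7×512 + 2×64 + 5×8 + 5 → 0o17255 (octal)
0o17255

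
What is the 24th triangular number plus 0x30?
The 24th triangular number = 24×25/2 = 300
Convert 0x30 (hexadecimal) → 3×16 = 48 (decimal)
Compute 300 + 48 = 348
348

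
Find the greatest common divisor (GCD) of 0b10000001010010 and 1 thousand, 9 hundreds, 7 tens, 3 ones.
Convert 0b10000001010010 (binary) → 8192 + 64 + 16 + 2 = 8274 (decimal)
Convert 1 thousand, 9 hundreds, 7 tens, 3 ones (place-value notation) → 1×1000 + 9×100 + 7×10 + 3 = 1973 (decimal)
Compute gcd(8274, 1973) = 1
1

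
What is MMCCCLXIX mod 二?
Convert MMCCCLXIX (Roman numeral) → 1000 + 1000 + 100 + 100 + 100 + 50 + 10 + 9 = 2369 (decimal)
Convert 二 (Chinese numeral) → 2 (decimal)
Compute 2369 mod 2 = 1
1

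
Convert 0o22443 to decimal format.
Convert 0o22443 (octal) → 2×4096 + 2×512 + 4×64 + 4×8 + 3 = 9507 (decimal)
9507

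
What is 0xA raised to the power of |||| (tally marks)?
Convert 0xA (hexadecimal) → 10 (decimal)
Convert |||| (tally marks) → 4 (decimal)
Compute 10 ^ 4 = 10000
10000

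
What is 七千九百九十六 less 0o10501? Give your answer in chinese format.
Convert 七千九百九十六 (Chinese numeral) → 7×1000 + 9×100 + 9×10 + 6 = 7996 (decimal)
Convert 0o10501 (octal) → 1×4096 + 5×64 + 1 = 4417 (decimal)
Compute 7996 - 4417 = 3579
Convert 3579 (decimal) → 3579 = 3×1000 + 5×100 + 7×10 + 9 → 三千五百七十九 (Chinese numeral)
三千五百七十九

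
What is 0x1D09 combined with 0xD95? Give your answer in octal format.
Convert 0x1D09 (hexadecimal) → 1×4096 + 13×256 + 9 = 7433 (decimal)
Convert 0xD95 (hexadecimal) → 13×256 + 9×16 + 5 = 3477 (decimal)
Compute 7433 + 3477 = 10910
Convert 10910 (decimal) → 10910 = 2×4096 + 5×512 + 2×64 + 3×8 + 6 → 0o25236 (octal)
0o25236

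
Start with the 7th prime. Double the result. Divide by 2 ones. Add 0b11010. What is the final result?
Convert the 7th prime (prime index) → 17 (decimal)
Start: 17
17 × 2 = 34
Convert 2 ones (place-value notation) → 2 (decimal)
34 ÷ 2 = 17
Convert 0b11010 (binary) → 16 + 8 + 2 = 26 (decimal)
17 + 26 = 43
43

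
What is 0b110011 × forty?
Convert 0b110011 (binary) → 32 + 16 + 2 + 1 = 51 (decimal)
Convert forty (English words) → 40 (decimal)
Compute 51 × 40 = 2040
2040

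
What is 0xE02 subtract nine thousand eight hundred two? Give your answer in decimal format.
Convert 0xE02 (hexadecimal) → 14×256 + 2 = 3586 (decimal)
Convert nine thousand eight hundred two (English words) → 9×1000 + 8×100 + 2 = 9802 (decimal)
Compute 3586 - 9802 = -6216
-6216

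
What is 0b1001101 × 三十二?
Convert 0b1001101 (binary) → 64 + 8 + 4 + 1 = 77 (decimal)
Convert 三十二 (Chinese numeral) → 3×10 + 2 = 32 (decimal)
Compute 77 × 32 = 2464
2464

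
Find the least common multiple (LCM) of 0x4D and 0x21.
Convert 0x4D (hexadecimal) → 4×16 + 13 = 77 (decimal)
Convert 0x21 (hexadecimal) → 2×16 + 1 = 33 (decimal)
Compute lcm(77, 33) = 231
231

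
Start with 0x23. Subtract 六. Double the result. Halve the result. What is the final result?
Convert 0x23 (hexadecimal) → 2×16 + 3 = 35 (decimal)
Start: 35
Convert 六 (Chinese numeral) → 6 (decimal)
35 - 6 = 29
29 × 2 = 58
58 ÷ 2 = 29
29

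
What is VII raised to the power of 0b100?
Convert VII (Roman numeral) → 5 + 1 + 1 = 7 (decimal)
Convert 0b100 (binary) → 4 (decimal)
Compute 7 ^ 4 = 2401
2401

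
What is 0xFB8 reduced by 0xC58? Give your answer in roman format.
Convert 0xFB8 (hexadecimal) → 15×256 + 11×16 + 8 = 4024 (decimal)
Convert 0xC58 (hexadecimal) → 12×256 + 5×16 + 8 = 3160 (decimal)
Compute 4024 - 3160 = 864
Convert 864 (decimal) → 864 = 500 + 100 + 100 + 100 + 50 + 10 + 4 → DCCCLXIV (Roman numeral)
DCCCLXIV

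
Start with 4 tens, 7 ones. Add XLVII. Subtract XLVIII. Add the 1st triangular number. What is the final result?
Convert 4 tens, 7 ones (place-value notation) → 4×10 + 7 = 47 (decimal)
Start: 47
Convert XLVII (Roman numeral) → 40 + 5 + 1 + 1 = 47 (decimal)
47 + 47 = 94
Convert XLVIII (Roman numeral) → 40 + 5 + 1 + 1 + 1 = 48 (decimal)
94 - 48 = 46
Convert the 1st triangular number (triangular index) → 1×2/2 = 1 (decimal)
46 + 1 = 47
47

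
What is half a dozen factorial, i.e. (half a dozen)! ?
Convert half a dozen (colloquial) → 6 (decimal)
Compute 6! = 720
720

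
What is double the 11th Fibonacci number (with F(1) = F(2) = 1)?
The 11th Fibonacci number (with F(1) = F(2) = 1): 1, 1, 2, 3, 5, 8, 13, 21, 34, 55, 89 → 89
Compute 89 × 2 = 178
178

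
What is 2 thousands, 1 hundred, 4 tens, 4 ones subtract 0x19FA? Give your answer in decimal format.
Convert 2 thousands, 1 hundred, 4 tens, 4 ones (place-value notation) → 2×1000 + 1×100 + 4×10 + 4 = 2144 (decimal)
Convert 0x19FA (hexadecimal) → 1×4096 + 9×256 + 15×16 + 10 = 6650 (decimal)
Compute 2144 - 6650 = -4506
-4506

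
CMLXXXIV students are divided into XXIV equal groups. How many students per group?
Convert CMLXXXIV (Roman numeral) → 900 + 50 + 10 + 10 + 10 + 4 = 984 (decimal)
Convert XXIV (Roman numeral) → 10 + 10 + 4 = 24 (decimal)
Compute 984 ÷ 24 = 41
41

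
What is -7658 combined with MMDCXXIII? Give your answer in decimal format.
Convert MMDCXXIII (Roman numeral) → 1000 + 1000 + 500 + 100 + 10 + 10 + 1 + 1 + 1 = 2623 (decimal)
Compute -7658 + 2623 = -5035
-5035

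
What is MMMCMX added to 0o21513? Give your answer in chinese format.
Convert MMMCMX (Roman numeral) → 1000 + 1000 + 1000 + 900 + 10 = 3910 (decimal)
Convert 0o21513 (octal) → 2×4096 + 1×512 + 5×64 + 1×8 + 3 = 9035 (decimal)
Compute 3910 + 9035 = 12945
Convert 12945 (decimal) → 12945 = 1×10000 + 2×1000 + 9×100 + 4×10 + 5 → 一万二千九百四十五 (Chinese numeral)
一万二千九百四十五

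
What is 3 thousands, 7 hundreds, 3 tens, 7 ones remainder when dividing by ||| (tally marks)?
Convert 3 thousands, 7 hundreds, 3 tens, 7 ones (place-value notation) → 3×1000 + 7×100 + 3×10 + 7 = 3737 (decimal)
Convert ||| (tally marks) → 3 (decimal)
Compute 3737 mod 3 = 2
2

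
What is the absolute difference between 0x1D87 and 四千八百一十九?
Convert 0x1D87 (hexadecimal) → 1×4096 + 13×256 + 8×16 + 7 = 7559 (decimal)
Convert 四千八百一十九 (Chinese numeral) → 4×1000 + 8×100 + 1×10 + 9 = 4819 (decimal)
Compute |7559 - 4819| = 2740
2740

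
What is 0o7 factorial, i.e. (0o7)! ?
Convert 0o7 (octal) → 7 (decimal)
Compute 7! = 5040
5040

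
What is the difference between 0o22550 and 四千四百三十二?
Convert 0o22550 (octal) → 2×4096 + 2×512 + 5×64 + 5×8 = 9576 (decimal)
Convert 四千四百三十二 (Chinese numeral) → 4×1000 + 4×100 + 3×10 + 2 = 4432 (decimal)
Difference: |9576 - 4432| = 5144
5144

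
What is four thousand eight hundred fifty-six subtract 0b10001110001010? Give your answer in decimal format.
Convert four thousand eight hundred fifty-six (English words) → 4×1000 + 8×100 + 56 = 4856 (decimal)
Convert 0b10001110001010 (binary) → 8192 + 512 + 256 + 128 + 8 + 2 = 9098 (decimal)
Compute 4856 - 9098 = -4242
-4242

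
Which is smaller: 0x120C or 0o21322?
Convert 0x120C (hexadecimal) → 1×4096 + 2×256 + 12 = 4620 (decimal)
Convert 0o21322 (octal) → 2×4096 + 1×512 + 3×64 + 2×8 + 2 = 8914 (decimal)
Compare 4620 vs 8914: smaller = 4620
4620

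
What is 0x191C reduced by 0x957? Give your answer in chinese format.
Convert 0x191C (hexadecimal) → 1×4096 + 9×256 + 1×16 + 12 = 6428 (decimal)
Convert 0x957 (hexadecimal) → 9×256 + 5×16 + 7 = 2391 (decimal)
Compute 6428 - 2391 = 4037
Convert 4037 (decimal) → 4037 = 4×1000 + 3×10 + 7 → 四千零三十七 (Chinese numeral)
四千零三十七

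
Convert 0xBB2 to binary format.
Convert 0xBB2 (hexadecimal) → 11×256 + 11×16 + 2 = 2994 (decimal)
Convert 2994 (decimal) → 2994 = 2048 + 512 + 256 + 128 + 32 + 16 + 2 → 0b101110110010 (binary)
0b101110110010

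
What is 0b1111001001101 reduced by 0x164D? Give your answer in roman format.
Convert 0b1111001001101 (binary) → 4096 + 2048 + 1024 + 512 + 64 + 8 + 4 + 1 = 7757 (decimal)
Convert 0x164D (hexadecimal) → 1×4096 + 6×256 + 4×16 + 13 = 5709 (decimal)
Compute 7757 - 5709 = 2048
Convert 2048 (decimal) → 2048 = 1000 + 1000 + 40 + 5 + 1 + 1 + 1 → MMXLVIII (Roman numeral)
MMXLVIII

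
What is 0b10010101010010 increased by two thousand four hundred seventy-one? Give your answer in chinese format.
Convert 0b10010101010010 (binary) → 8192 + 1024 + 256 + 64 + 16 + 2 = 9554 (decimal)
Convert two thousand four hundred seventy-one (English words) → 2×1000 + 4×100 + 71 = 2471 (decimal)
Compute 9554 + 2471 = 12025
Convert 12025 (decimal) → 12025 = 1×10000 + 2×1000 + 2×10 + 5 → 一万二千零二十五 (Chinese numeral)
一万二千零二十五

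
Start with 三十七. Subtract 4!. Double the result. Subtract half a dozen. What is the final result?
Convert 三十七 (Chinese numeral) → 3×10 + 7 = 37 (decimal)
Start: 37
Convert 4! (factorial) → 24 (decimal)
37 - 24 = 13
13 × 2 = 26
Convert half a dozen (colloquial) → 6 (decimal)
26 - 6 = 20
20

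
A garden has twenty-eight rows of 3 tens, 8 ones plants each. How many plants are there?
Convert 3 tens, 8 ones (place-value notation) → 3×10 + 8 = 38 (decimal)
Convert twenty-eight (English words) → 28 (decimal)
Compute 38 × 28 = 1064
1064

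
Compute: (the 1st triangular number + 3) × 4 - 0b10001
Convert the 1st triangular number (triangular index) → 1×2/2 = 1 (decimal)
Convert 0b10001 (binary) → 16 + 1 = 17 (decimal)
Expression in decimal: (1 + 3) × 4 - 17
Parentheses first: 1 + 3 = 4
Multiply: 4 × 4 = 16
Subtract: 16 - 17 = -1
-1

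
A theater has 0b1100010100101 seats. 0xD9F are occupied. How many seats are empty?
Convert 0b1100010100101 (binary) → 4096 + 2048 + 128 + 32 + 4 + 1 = 6309 (decimal)
Convert 0xD9F (hexadecimal) → 13×256 + 9×16 + 15 = 3487 (decimal)
Compute 6309 - 3487 = 2822
2822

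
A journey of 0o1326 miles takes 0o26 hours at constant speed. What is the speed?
Convert 0o1326 (octal) → 1×512 + 3×64 + 2×8 + 6 = 726 (decimal)
Convert 0o26 (octal) → 2×8 + 6 = 22 (decimal)
Compute 726 ÷ 22 = 33
33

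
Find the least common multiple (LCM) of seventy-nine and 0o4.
Convert seventy-nine (English words) → 79 (decimal)
Convert 0o4 (octal) → 4 (decimal)
Compute lcm(79, 4) = 316
316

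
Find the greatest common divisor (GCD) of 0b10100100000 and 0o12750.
Convert 0b10100100000 (binary) → 1024 + 256 + 32 = 1312 (decimal)
Convert 0o12750 (octal) → 1×4096 + 2×512 + 7×64 + 5×8 = 5608 (decimal)
Compute gcd(1312, 5608) = 8
8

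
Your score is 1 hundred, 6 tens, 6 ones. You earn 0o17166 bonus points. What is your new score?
Convert 1 hundred, 6 tens, 6 ones (place-value notation) → 1×100 + 6×10 + 6 = 166 (decimal)
Convert 0o17166 (octal) → 1×4096 + 7×512 + 1×64 + 6×8 + 6 = 7798 (decimal)
Compute 166 + 7798 = 7964
7964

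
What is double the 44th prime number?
The 44th prime number = 193
Compute 193 × 2 = 386
386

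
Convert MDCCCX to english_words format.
Convert MDCCCX (Roman numeral) → 1000 + 500 + 100 + 100 + 100 + 10 = 1810 (decimal)
Convert 1810 (decimal) → 1810 = 1×1000 + 8×100 + 10 → one thousand eight hundred ten (English words)
one thousand eight hundred ten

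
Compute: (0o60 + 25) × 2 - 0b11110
Convert 0o60 (octal) → 6×8 = 48 (decimal)
Convert 0b11110 (binary) → 16 + 8 + 4 + 2 = 30 (decimal)
Expression in decimal: (48 + 25) × 2 - 30
Parentheses first: 48 + 25 = 73
Multiply: 73 × 2 = 146
Subtract: 146 - 30 = 116
116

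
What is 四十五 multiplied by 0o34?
Convert 四十五 (Chinese numeral) → 4×10 + 5 = 45 (decimal)
Convert 0o34 (octal) → 3×8 + 4 = 28 (decimal)
Compute 45 × 28 = 1260
1260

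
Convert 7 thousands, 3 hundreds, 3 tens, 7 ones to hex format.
Convert 7 thousands, 3 hundreds, 3 tens, 7 ones (place-value notation) → 7×1000 + 3×100 + 3×10 + 7 = 7337 (decimal)
Convert 7337 (decimal) → 7337 = 1×4096 + 12×256 + 10×16 + 9 → 0x1CA9 (hexadecimal)
0x1CA9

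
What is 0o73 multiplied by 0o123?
Convert 0o73 (octal) → 7×8 + 3 = 59 (decimal)
Convert 0o123 (octal) → 1×64 + 2×8 + 3 = 83 (decimal)
Compute 59 × 83 = 4897
4897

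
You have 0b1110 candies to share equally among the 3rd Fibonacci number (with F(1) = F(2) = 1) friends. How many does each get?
Convert 0b1110 (binary) → 8 + 4 + 2 = 14 (decimal)
Convert the 3rd Fibonacci number (with F(1) = F(2) = 1) (Fibonacci index) → 1, 1, 2 → 2 (decimal)
Compute 14 ÷ 2 = 7
7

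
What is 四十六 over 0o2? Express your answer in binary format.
Convert 四十六 (Chinese numeral) → 4×10 + 6 = 46 (decimal)
Convert 0o2 (octal) → 2 (decimal)
Compute 46 ÷ 2 = 23
Convert 23 (decimal) → 23 = 16 + 4 + 2 + 1 → 0b10111 (binary)
0b10111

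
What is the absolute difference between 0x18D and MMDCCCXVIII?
Convert 0x18D (hexadecimal) → 1×256 + 8×16 + 13 = 397 (decimal)
Convert MMDCCCXVIII (Roman numeral) → 1000 + 1000 + 500 + 100 + 100 + 100 + 10 + 5 + 1 + 1 + 1 = 2818 (decimal)
Compute |397 - 2818| = 2421
2421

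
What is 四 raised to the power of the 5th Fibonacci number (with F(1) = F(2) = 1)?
Convert 四 (Chinese numeral) → 4 (decimal)
Convert the 5th Fibonacci number (with F(1) = F(2) = 1) (Fibonacci index) → 1, 1, 2, 3, 5 → 5 (decimal)
Compute 4 ^ 5 = 1024
1024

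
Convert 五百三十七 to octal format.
Convert 五百三十七 (Chinese numeral) → 5×100 + 3×10 + 7 = 537 (decimal)
Convert 537 (decimal) → 537 = 1×512 + 3×8 + 1 → 0o1031 (octal)
0o1031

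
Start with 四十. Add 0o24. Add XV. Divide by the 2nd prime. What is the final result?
Convert 四十 (Chinese numeral) → 4×10 = 40 (decimal)
Start: 40
Convert 0o24 (octal) → 2×8 + 4 = 20 (decimal)
40 + 20 = 60
Convert XV (Roman numeral) → 10 + 5 = 15 (decimal)
60 + 15 = 75
Convert the 2nd prime (prime index) → 3 (decimal)
75 ÷ 3 = 25
25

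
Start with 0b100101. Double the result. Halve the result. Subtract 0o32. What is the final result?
Convert 0b100101 (binary) → 32 + 4 + 1 = 37 (decimal)
Start: 37
37 × 2 = 74
74 ÷ 2 = 37
Convert 0o32 (octal) → 3×8 + 2 = 26 (decimal)
37 - 26 = 11
11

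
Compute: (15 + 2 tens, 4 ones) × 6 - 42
Convert 2 tens, 4 ones (place-value notation) → 2×10 + 4 = 24 (decimal)
Expression in decimal: (15 + 24) × 6 - 42
Parentheses first: 15 + 24 = 39
Multiply: 39 × 6 = 234
Subtract: 234 - 42 = 192
192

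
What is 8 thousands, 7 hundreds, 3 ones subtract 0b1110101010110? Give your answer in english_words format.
Convert 8 thousands, 7 hundreds, 3 ones (place-value notation) → 8×1000 + 7×100 + 3 = 8703 (decimal)
Convert 0b1110101010110 (binary) → 4096 + 2048 + 1024 + 256 + 64 + 16 + 4 + 2 = 7510 (decimal)
Compute 8703 - 7510 = 1193
Convert 1193 (decimal) → 1193 = 1×1000 + 1×100 + 93 → one thousand one hundred ninety-three (English words)
one thousand one hundred ninety-three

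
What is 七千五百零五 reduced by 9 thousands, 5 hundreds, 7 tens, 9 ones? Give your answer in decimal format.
Convert 七千五百零五 (Chinese numeral) → 7×1000 + 5×100 + 5 = 7505 (decimal)
Convert 9 thousands, 5 hundreds, 7 tens, 9 ones (place-value notation) → 9×1000 + 5×100 + 7×10 + 9 = 9579 (decimal)
Compute 7505 - 9579 = -2074
-2074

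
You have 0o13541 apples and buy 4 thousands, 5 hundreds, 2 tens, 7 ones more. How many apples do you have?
Convert 0o13541 (octal) → 1×4096 + 3×512 + 5×64 + 4×8 + 1 = 5985 (decimal)
Convert 4 thousands, 5 hundreds, 2 tens, 7 ones (place-value notation) → 4×1000 + 5×100 + 2×10 + 7 = 4527 (decimal)
Compute 5985 + 4527 = 10512
10512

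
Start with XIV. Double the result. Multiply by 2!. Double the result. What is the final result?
Convert XIV (Roman numeral) → 10 + 4 = 14 (decimal)
Start: 14
14 × 2 = 28
Convert 2! (factorial) → 2 (decimal)
28 × 2 = 56
56 × 2 = 112
112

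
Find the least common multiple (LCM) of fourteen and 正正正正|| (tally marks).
Convert fourteen (English words) → 14 (decimal)
Convert 正正正正|| (tally marks) → 5 + 5 + 5 + 5 + 2 = 22 (decimal)
Compute lcm(14, 22) = 154
154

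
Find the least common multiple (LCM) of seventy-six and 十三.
Convert seventy-six (English words) → 76 (decimal)
Convert 十三 (Chinese numeral) → 1×10 + 3 = 13 (decimal)
Compute lcm(76, 13) = 988
988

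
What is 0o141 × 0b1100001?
Convert 0o141 (octal) → 1×64 + 4×8 + 1 = 97 (decimal)
Convert 0b1100001 (binary) → 64 + 32 + 1 = 97 (decimal)
Compute 97 × 97 = 9409
9409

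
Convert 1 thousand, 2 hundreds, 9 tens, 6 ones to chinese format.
Convert 1 thousand, 2 hundreds, 9 tens, 6 ones (place-value notation) → 1×1000 + 2×100 + 9×10 + 6 = 1296 (decimal)
Convert 1296 (decimal) → 1296 = 1×1000 + 2×100 + 9×10 + 6 → 一千二百九十六 (Chinese numeral)
一千二百九十六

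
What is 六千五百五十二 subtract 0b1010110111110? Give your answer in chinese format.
Convert 六千五百五十二 (Chinese numeral) → 6×1000 + 5×100 + 5×10 + 2 = 6552 (decimal)
Convert 0b1010110111110 (binary) → 4096 + 1024 + 256 + 128 + 32 + 16 + 8 + 4 + 2 = 5566 (decimal)
Compute 6552 - 5566 = 986
Convert 986 (decimal) → 986 = 9×100 + 8×10 + 6 → 九百八十六 (Chinese numeral)
九百八十六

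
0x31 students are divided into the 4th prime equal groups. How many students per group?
Convert 0x31 (hexadecimal) → 3×16 + 1 = 49 (decimal)
Convert the 4th prime (prime index) → 7 (decimal)
Compute 49 ÷ 7 = 7
7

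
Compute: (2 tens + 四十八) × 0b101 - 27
Convert 2 tens (place-value notation) → 2×10 = 20 (decimal)
Convert 四十八 (Chinese numeral) → 4×10 + 8 = 48 (decimal)
Convert 0b101 (binary) → 4 + 1 = 5 (decimal)
Expression in decimal: (20 + 48) × 5 - 27
Parentheses first: 20 + 48 = 68
Multiply: 68 × 5 = 340
Subtract: 340 - 27 = 313
313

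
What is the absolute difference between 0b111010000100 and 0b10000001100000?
Convert 0b111010000100 (binary) → 2048 + 1024 + 512 + 128 + 4 = 3716 (decimal)
Convert 0b10000001100000 (binary) → 8192 + 64 + 32 = 8288 (decimal)
Compute |3716 - 8288| = 4572
4572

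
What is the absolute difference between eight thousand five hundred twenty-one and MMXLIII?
Convert eight thousand five hundred twenty-one (English words) → 8×1000 + 5×100 + 21 = 8521 (decimal)
Convert MMXLIII (Roman numeral) → 1000 + 1000 + 40 + 1 + 1 + 1 = 2043 (decimal)
Compute |8521 - 2043| = 6478
6478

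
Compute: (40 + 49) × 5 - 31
Parentheses first: 40 + 49 = 89
Multiply: 89 × 5 = 445
Subtract: 445 - 31 = 414
414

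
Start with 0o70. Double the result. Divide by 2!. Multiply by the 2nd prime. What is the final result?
Convert 0o70 (octal) → 7×8 = 56 (decimal)
Start: 56
56 × 2 = 112
Convert 2! (factorial) → 2 (decimal)
112 ÷ 2 = 56
Convert the 2nd prime (prime index) → 3 (decimal)
56 × 3 = 168
168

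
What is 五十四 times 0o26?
Convert 五十四 (Chinese numeral) → 5×10 + 4 = 54 (decimal)
Convert 0o26 (octal) → 2×8 + 6 = 22 (decimal)
Compute 54 × 22 = 1188
1188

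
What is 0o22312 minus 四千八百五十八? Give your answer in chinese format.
Convert 0o22312 (octal) → 2×4096 + 2×512 + 3×64 + 1×8 + 2 = 9418 (decimal)
Convert 四千八百五十八 (Chinese numeral) → 4×1000 + 8×100 + 5×10 + 8 = 4858 (decimal)
Compute 9418 - 4858 = 4560
Convert 4560 (decimal) → 4560 = 4×1000 + 5×100 + 6×10 → 四千五百六十 (Chinese numeral)
四千五百六十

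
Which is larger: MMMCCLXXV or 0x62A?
Convert MMMCCLXXV (Roman numeral) → 1000 + 1000 + 1000 + 100 + 100 + 50 + 10 + 10 + 5 = 3275 (decimal)
Convert 0x62A (hexadecimal) → 6×256 + 2×16 + 10 = 1578 (decimal)
Compare 3275 vs 1578: larger = 3275
3275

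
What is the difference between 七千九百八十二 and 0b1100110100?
Convert 七千九百八十二 (Chinese numeral) → 7×1000 + 9×100 + 8×10 + 2 = 7982 (decimal)
Convert 0b1100110100 (binary) → 512 + 256 + 32 + 16 + 4 = 820 (decimal)
Difference: |7982 - 820| = 7162
7162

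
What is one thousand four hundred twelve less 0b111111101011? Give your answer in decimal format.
Convert one thousand four hundred twelve (English words) → 1×1000 + 4×100 + 12 = 1412 (decimal)
Convert 0b111111101011 (binary) → 2048 + 1024 + 512 + 256 + 128 + 64 + 32 + 8 + 2 + 1 = 4075 (decimal)
Compute 1412 - 4075 = -2663
-2663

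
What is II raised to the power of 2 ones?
Convert II (Roman numeral) → 1 + 1 = 2 (decimal)
Convert 2 ones (place-value notation) → 2 (decimal)
Compute 2 ^ 2 = 4
4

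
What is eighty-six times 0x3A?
Convert eighty-six (English words) → 86 (decimal)
Convert 0x3A (hexadecimal) → 3×16 + 10 = 58 (decimal)
Compute 86 × 58 = 4988
4988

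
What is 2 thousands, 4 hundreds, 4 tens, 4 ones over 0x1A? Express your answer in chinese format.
Convert 2 thousands, 4 hundreds, 4 tens, 4 ones (place-value notation) → 2×1000 + 4×100 + 4×10 + 4 = 2444 (decimal)
Convert 0x1A (hexadecimal) → 1×16 + 10 = 26 (decimal)
Compute 2444 ÷ 26 = 94
Convert 94 (decimal) → 94 = 9×10 + 4 → 九十四 (Chinese numeral)
九十四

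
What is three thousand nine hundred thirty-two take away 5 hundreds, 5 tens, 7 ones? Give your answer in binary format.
Convert three thousand nine hundred thirty-two (English words) → 3×1000 + 9×100 + 32 = 3932 (decimal)
Convert 5 hundreds, 5 tens, 7 ones (place-value notation) → 5×100 + 5×10 + 7 = 557 (decimal)
Compute 3932 - 557 = 3375
Convert 3375 (decimal) → 3375 = 2048 + 1024 + 256 + 32 + 8 + 4 + 2 + 1 → 0b110100101111 (binary)
0b110100101111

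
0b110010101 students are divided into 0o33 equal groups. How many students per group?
Convert 0b110010101 (binary) → 256 + 128 + 16 + 4 + 1 = 405 (decimal)
Convert 0o33 (octal) → 3×8 + 3 = 27 (decimal)
Compute 405 ÷ 27 = 15
15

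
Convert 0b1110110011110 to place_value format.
Convert 0b1110110011110 (binary) → 4096 + 2048 + 1024 + 256 + 128 + 16 + 8 + 4 + 2 = 7582 (decimal)
Convert 7582 (decimal) → 7582 = 7×1000 + 5×100 + 8×10 + 2 → 7 thousands, 5 hundreds, 8 tens, 2 ones (place-value notation)
7 thousands, 5 hundreds, 8 tens, 2 ones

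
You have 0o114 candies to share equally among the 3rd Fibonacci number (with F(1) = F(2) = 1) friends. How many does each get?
Convert 0o114 (octal) → 1×64 + 1×8 + 4 = 76 (decimal)
Convert the 3rd Fibonacci number (with F(1) = F(2) = 1) (Fibonacci index) → 1, 1, 2 → 2 (decimal)
Compute 76 ÷ 2 = 38
38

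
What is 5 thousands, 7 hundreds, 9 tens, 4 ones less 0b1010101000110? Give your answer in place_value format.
Convert 5 thousands, 7 hundreds, 9 tens, 4 ones (place-value notation) → 5×1000 + 7×100 + 9×10 + 4 = 5794 (decimal)
Convert 0b1010101000110 (binary) → 4096 + 1024 + 256 + 64 + 4 + 2 = 5446 (decimal)
Compute 5794 - 5446 = 348
Convert 348 (decimal) → 348 = 3×100 + 4×10 + 8 → 3 hundreds, 4 tens, 8 ones (place-value notation)
3 hundreds, 4 tens, 8 ones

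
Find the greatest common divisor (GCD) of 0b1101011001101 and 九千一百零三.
Convert 0b1101011001101 (binary) → 4096 + 2048 + 512 + 128 + 64 + 8 + 4 + 1 = 6861 (decimal)
Convert 九千一百零三 (Chinese numeral) → 9×1000 + 1×100 + 3 = 9103 (decimal)
Compute gcd(6861, 9103) = 1
1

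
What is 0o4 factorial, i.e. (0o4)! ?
Convert 0o4 (octal) → 4 (decimal)
Compute 4! = 24
24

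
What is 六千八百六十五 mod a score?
Convert 六千八百六十五 (Chinese numeral) → 6×1000 + 8×100 + 6×10 + 5 = 6865 (decimal)
Convert a score (colloquial) → 20 (decimal)
Compute 6865 mod 20 = 5
5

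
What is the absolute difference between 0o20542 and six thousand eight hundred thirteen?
Convert 0o20542 (octal) → 2×4096 + 5×64 + 4×8 + 2 = 8546 (decimal)
Convert six thousand eight hundred thirteen (English words) → 6×1000 + 8×100 + 13 = 6813 (decimal)
Compute |8546 - 6813| = 1733
1733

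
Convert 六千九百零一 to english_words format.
Convert 六千九百零一 (Chinese numeral) → 6×1000 + 9×100 + 1 = 6901 (decimal)
Convert 6901 (decimal) → 6901 = 6×1000 + 9×100 + 1 → six thousand nine hundred one (English words)
six thousand nine hundred one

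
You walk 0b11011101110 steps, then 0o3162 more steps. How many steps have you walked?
Convert 0b11011101110 (binary) → 1024 + 512 + 128 + 64 + 32 + 8 + 4 + 2 = 1774 (decimal)
Convert 0o3162 (octal) → 3×512 + 1×64 + 6×8 + 2 = 1650 (decimal)
Compute 1774 + 1650 = 3424
3424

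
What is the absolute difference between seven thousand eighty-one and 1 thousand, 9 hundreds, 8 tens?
Convert seven thousand eighty-one (English words) → 7×1000 + 81 = 7081 (decimal)
Convert 1 thousand, 9 hundreds, 8 tens (place-value notation) → 1×1000 + 9×100 + 8×10 = 1980 (decimal)
Compute |7081 - 1980| = 5101
5101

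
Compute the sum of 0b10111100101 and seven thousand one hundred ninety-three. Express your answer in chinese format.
Convert 0b10111100101 (binary) → 1024 + 256 + 128 + 64 + 32 + 4 + 1 = 1509 (decimal)
Convert seven thousand one hundred ninety-three (English words) → 7×1000 + 1×100 + 93 = 7193 (decimal)
Compute 1509 + 7193 = 8702
Convert 8702 (decimal) → 8702 = 8×1000 + 7×100 + 2 → 八千七百零二 (Chinese numeral)
八千七百零二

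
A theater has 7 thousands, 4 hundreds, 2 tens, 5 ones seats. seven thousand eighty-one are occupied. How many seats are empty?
Convert 7 thousands, 4 hundreds, 2 tens, 5 ones (place-value notation) → 7×1000 + 4×100 + 2×10 + 5 = 7425 (decimal)
Convert seven thousand eighty-one (English words) → 7×1000 + 81 = 7081 (decimal)
Compute 7425 - 7081 = 344
344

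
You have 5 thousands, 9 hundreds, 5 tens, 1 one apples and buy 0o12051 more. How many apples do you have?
Convert 5 thousands, 9 hundreds, 5 tens, 1 one (place-value notation) → 5×1000 + 9×100 + 5×10 + 1 = 5951 (decimal)
Convert 0o12051 (octal) → 1×4096 + 2×512 + 5×8 + 1 = 5161 (decimal)
Compute 5951 + 5161 = 11112
11112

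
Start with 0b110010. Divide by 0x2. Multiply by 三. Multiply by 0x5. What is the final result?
Convert 0b110010 (binary) → 32 + 16 + 2 = 50 (decimal)
Start: 50
Convert 0x2 (hexadecimal) → 2 (decimal)
50 ÷ 2 = 25
Convert 三 (Chinese numeral) → 3 (decimal)
25 × 3 = 75
Convert 0x5 (hexadecimal) → 5 (decimal)
75 × 5 = 375
375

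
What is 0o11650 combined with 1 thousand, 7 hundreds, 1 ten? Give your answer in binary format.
Convert 0o11650 (octal) → 1×4096 + 1×512 + 6×64 + 5×8 = 5032 (decimal)
Convert 1 thousand, 7 hundreds, 1 ten (place-value notation) → 1×1000 + 7×100 + 1×10 = 1710 (decimal)
Compute 5032 + 1710 = 6742
Convert 6742 (decimal) → 6742 = 4096 + 2048 + 512 + 64 + 16 + 4 + 2 → 0b1101001010110 (binary)
0b1101001010110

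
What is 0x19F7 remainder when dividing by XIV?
Convert 0x19F7 (hexadecimal) → 1×4096 + 9×256 + 15×16 + 7 = 6647 (decimal)
Convert XIV (Roman numeral) → 10 + 4 = 14 (decimal)
Compute 6647 mod 14 = 11
11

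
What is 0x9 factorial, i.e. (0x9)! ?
Convert 0x9 (hexadecimal) → 9 (decimal)
Compute 9! = 362880
362880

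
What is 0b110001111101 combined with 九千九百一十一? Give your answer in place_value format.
Convert 0b110001111101 (binary) → 2048 + 1024 + 64 + 32 + 16 + 8 + 4 + 1 = 3197 (decimal)
Convert 九千九百一十一 (Chinese numeral) → 9×1000 + 9×100 + 1×10 + 1 = 9911 (decimal)
Compute 3197 + 9911 = 13108
Convert 13108 (decimal) → 13108 = 13×1000 + 1×100 + 8 → 13 thousands, 1 hundred, 8 ones (place-value notation)
13 thousands, 1 hundred, 8 ones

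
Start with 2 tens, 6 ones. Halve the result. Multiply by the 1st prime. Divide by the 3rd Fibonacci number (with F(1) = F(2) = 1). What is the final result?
Convert 2 tens, 6 ones (place-value notation) → 2×10 + 6 = 26 (decimal)
Start: 26
26 ÷ 2 = 13
Convert the 1st prime (prime index) → 2 (decimal)
13 × 2 = 26
Convert the 3rd Fibonacci number (with F(1) = F(2) = 1) (Fibonacci index) → 1, 1, 2 → 2 (decimal)
26 ÷ 2 = 13
13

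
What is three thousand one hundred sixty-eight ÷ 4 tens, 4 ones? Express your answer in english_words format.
Convert three thousand one hundred sixty-eight (English words) → 3×1000 + 1×100 + 68 = 3168 (decimal)
Convert 4 tens, 4 ones (place-value notation) → 4×10 + 4 = 44 (decimal)
Compute 3168 ÷ 44 = 72
Convert 72 (decimal) → seventy-two (English words)
seventy-two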